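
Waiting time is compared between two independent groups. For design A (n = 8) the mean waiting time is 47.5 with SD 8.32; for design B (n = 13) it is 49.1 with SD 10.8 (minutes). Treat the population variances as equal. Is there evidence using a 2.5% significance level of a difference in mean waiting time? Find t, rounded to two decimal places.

Let group 1 = design A, group 2 = design B. H0: μ_1 = μ_2; H1: μ_1 ≠ μ_2 (two-sample pooled-variance t-test, two-sided).
s_p² = [(8−1)·8.32² + (13−1)·10.8²]/(8+13−2) = 99.1704
t = (47.5 − 49.1)/√[99.1704·(1/8 + 1/13)] = -0.36
df = n₁ + n₂ − 2 = 19
Two-sided p-value ≈ 0.725
Since p ≈ 0.725 > α = 0.025, fail to reject H0; the evidence is not statistically significant.

-0.36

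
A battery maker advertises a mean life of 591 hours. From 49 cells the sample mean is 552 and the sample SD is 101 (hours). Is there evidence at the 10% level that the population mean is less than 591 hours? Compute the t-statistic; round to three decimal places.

-2.703

H0: μ = 591; H1: μ < 591 (one-sample t-test, left-tailed).
t = (x̄ − μ₀)/(s/√n) = (552 − 591)/(101/√49) = -2.703
df = n − 1 = 48
p-value = P(T ≤ -2.703) ≈ 0.005
Since p ≈ 0.005 < α = 0.1, reject H0; the evidence is statistically significant.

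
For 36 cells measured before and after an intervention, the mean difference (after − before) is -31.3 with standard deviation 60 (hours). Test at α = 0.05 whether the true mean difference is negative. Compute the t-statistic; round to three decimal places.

H0: μ_d = 0; H1: μ_d < 0 (paired t-test on the differences, left-tailed).
t = d̄/(s_d/√n) = -31.3/(60/√36) = -3.130
df = n − 1 = 35
p-value = P(T ≤ -3.130) ≈ 0.002
Since p ≈ 0.002 < α = 0.05, reject H0; the data support H1.

-3.130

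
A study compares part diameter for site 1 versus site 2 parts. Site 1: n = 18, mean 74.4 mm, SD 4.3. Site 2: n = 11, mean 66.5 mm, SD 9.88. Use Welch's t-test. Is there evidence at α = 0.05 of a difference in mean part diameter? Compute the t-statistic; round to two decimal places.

Let group 1 = site 1, group 2 = site 2. H0: μ_1 = μ_2; H1: μ_1 ≠ μ_2 (Welch's two-sample t-test, two-sided).
t = (x̄_1 − x̄_2)/√(s_1²/n_1 + s_2²/n_2) = (74.4 − 66.5)/√(4.3²/18 + 9.88²/11) = 2.51
Welch–Satterthwaite df ≈ 12.35
Two-sided p-value ≈ 0.0269
Since p ≈ 0.0269 < α = 0.05, reject H0; the evidence is statistically significant.

2.51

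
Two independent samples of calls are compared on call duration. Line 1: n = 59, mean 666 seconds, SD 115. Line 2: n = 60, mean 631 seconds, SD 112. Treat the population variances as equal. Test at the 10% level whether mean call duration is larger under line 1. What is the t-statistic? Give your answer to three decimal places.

1.682

Let group 1 = line 1, group 2 = line 2. H0: μ_1 = μ_2; H1: μ_1 > μ_2 (two-sample pooled-variance t-test, right-tailed).
s_p² = [(59−1)·115² + (60−1)·112²]/(59+60−2) = 12881.6
t = (666 − 631)/√[12881.6·(1/59 + 1/60)] = 1.682
df = n₁ + n₂ − 2 = 117
p-value = P(T ≥ 1.682) ≈ 0.048
Since p ≈ 0.048 < α = 0.1, reject H0; the evidence is statistically significant.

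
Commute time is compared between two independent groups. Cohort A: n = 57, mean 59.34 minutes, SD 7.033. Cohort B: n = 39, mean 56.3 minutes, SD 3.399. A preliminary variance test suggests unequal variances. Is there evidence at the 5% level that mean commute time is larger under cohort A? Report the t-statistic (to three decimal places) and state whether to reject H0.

Let group 1 = cohort A, group 2 = cohort B. H0: μ_1 = μ_2; H1: μ_1 > μ_2 (Welch's two-sample t-test, right-tailed).
t = (x̄_1 − x̄_2)/√(s_1²/n_1 + s_2²/n_2) = (59.34 − 56.3)/√(7.033²/57 + 3.399²/39) = 2.818
Welch–Satterthwaite df ≈ 85.99
p-value = P(T ≥ 2.818) ≈ 0.0030
Since p ≈ 0.0030 < α = 0.05, reject H0; the data support H1.

t = 2.818; reject H0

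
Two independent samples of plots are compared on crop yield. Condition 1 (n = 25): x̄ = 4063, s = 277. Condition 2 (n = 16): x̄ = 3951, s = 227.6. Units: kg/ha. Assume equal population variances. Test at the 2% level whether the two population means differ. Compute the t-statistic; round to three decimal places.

Let group 1 = condition 1, group 2 = condition 2. H0: μ_1 = μ_2; H1: μ_1 ≠ μ_2 (two-sample pooled-variance t-test, two-sided).
s_p² = [(25−1)·277² + (16−1)·227.6²]/(25+16−2) = 67141.6
t = (4063 − 3951)/√[67141.6·(1/25 + 1/16)] = 1.350
df = n₁ + n₂ − 2 = 39
Two-sided p-value ≈ 0.1848
Since p ≈ 0.1848 > α = 0.02, fail to reject H0; the data do not provide sufficient evidence against H0.

1.350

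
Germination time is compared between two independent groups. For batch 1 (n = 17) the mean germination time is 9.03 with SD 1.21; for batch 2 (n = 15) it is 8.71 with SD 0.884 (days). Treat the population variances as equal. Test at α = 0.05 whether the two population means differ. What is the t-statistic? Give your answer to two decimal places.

0.84

Let group 1 = batch 1, group 2 = batch 2. H0: μ_1 = μ_2; H1: μ_1 ≠ μ_2 (two-sample pooled-variance t-test, two-sided).
s_p² = [(17−1)·1.21² + (15−1)·0.884²]/(17+15−2) = 1.14553
t = (9.03 − 8.71)/√[1.14553·(1/17 + 1/15)] = 0.84
df = n₁ + n₂ − 2 = 30
Two-sided p-value ≈ 0.405
Since p ≈ 0.405 > α = 0.05, fail to reject H0; the data do not provide sufficient evidence against H0.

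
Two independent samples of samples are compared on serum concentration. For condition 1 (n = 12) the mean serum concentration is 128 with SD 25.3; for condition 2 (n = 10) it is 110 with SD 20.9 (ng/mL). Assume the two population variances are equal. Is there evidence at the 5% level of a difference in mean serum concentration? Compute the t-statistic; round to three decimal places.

Let group 1 = condition 1, group 2 = condition 2. H0: μ_1 = μ_2; H1: μ_1 ≠ μ_2 (two-sample pooled-variance t-test, two-sided).
s_p² = [(12−1)·25.3² + (10−1)·20.9²]/(12+10−2) = 548.614
t = (128 − 110)/√[548.614·(1/12 + 1/10)] = 1.795
df = n₁ + n₂ − 2 = 20
Two-sided p-value ≈ 0.0878
Since p ≈ 0.0878 > α = 0.05, fail to reject H0; the evidence is not statistically significant.

1.795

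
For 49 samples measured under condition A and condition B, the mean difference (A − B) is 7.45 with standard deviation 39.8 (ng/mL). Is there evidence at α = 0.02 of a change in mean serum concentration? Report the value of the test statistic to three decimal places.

1.310

H0: μ_d = 0; H1: μ_d ≠ 0 (paired t-test on the differences, two-sided).
t = d̄/(s_d/√n) = 7.45/(39.8/√49) = 1.310
df = n − 1 = 48
Two-sided p-value ≈ 0.1963
Since p ≈ 0.1963 > α = 0.02, fail to reject H0; the evidence is not statistically significant.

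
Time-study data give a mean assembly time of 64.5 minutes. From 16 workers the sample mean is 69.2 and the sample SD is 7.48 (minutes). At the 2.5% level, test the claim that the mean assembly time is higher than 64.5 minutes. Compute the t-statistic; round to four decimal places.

2.5134

H0: μ = 64.5; H1: μ > 64.5 (one-sample t-test, right-tailed).
t = (x̄ − μ₀)/(s/√n) = (69.2 − 64.5)/(7.48/√16) = 2.5134
df = n − 1 = 15
p-value = P(T ≥ 2.5134) ≈ 0.0119
Since p ≈ 0.0119 < α = 0.025, reject H0; the data support H1.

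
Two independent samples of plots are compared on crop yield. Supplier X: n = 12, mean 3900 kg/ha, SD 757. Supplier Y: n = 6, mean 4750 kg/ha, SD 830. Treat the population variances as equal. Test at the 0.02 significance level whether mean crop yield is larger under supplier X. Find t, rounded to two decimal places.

Let group 1 = supplier X, group 2 = supplier Y. H0: μ_1 = μ_2; H1: μ_1 > μ_2 (two-sample pooled-variance t-test, right-tailed).
s_p² = [(12−1)·757² + (6−1)·830²]/(12+6−2) = 609252
t = (3900 − 4750)/√[609252·(1/12 + 1/6)] = -2.18
df = n₁ + n₂ − 2 = 16
p-value = P(T ≥ -2.18) ≈ 0.9776
Since p ≈ 0.9776 > α = 0.02, fail to reject H0; the data do not provide sufficient evidence against H0.

-2.18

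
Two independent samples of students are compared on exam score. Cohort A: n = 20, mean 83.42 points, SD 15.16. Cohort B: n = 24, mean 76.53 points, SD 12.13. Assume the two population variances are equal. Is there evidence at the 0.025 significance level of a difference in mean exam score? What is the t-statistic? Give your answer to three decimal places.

1.675

Let group 1 = cohort A, group 2 = cohort B. H0: μ_1 = μ_2; H1: μ_1 ≠ μ_2 (two-sample pooled-variance t-test, two-sided).
s_p² = [(20−1)·15.16² + (24−1)·12.13²]/(20+24−2) = 184.544
t = (83.42 − 76.53)/√[184.544·(1/20 + 1/24)] = 1.675
df = n₁ + n₂ − 2 = 42
Two-sided p-value ≈ 0.1013
Since p ≈ 0.1013 > α = 0.025, fail to reject H0; the data do not provide sufficient evidence against H0.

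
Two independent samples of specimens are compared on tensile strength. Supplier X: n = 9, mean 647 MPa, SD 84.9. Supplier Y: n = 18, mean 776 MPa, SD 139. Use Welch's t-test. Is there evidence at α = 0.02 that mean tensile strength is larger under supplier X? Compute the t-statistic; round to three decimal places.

Let group 1 = supplier X, group 2 = supplier Y. H0: μ_1 = μ_2; H1: μ_1 > μ_2 (Welch's two-sample t-test, right-tailed).
t = (x̄_1 − x̄_2)/√(s_1²/n_1 + s_2²/n_2) = (647 − 776)/√(84.9²/9 + 139²/18) = -2.980
Welch–Satterthwaite df ≈ 23.74
p-value = P(T ≥ -2.980) ≈ 0.9967
Since p ≈ 0.9967 > α = 0.02, fail to reject H0; the data do not provide sufficient evidence against H0.

-2.980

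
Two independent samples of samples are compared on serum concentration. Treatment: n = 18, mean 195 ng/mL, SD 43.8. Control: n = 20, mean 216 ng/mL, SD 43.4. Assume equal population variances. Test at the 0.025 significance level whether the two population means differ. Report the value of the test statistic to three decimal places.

-1.483

Let group 1 = treatment, group 2 = control. H0: μ_1 = μ_2; H1: μ_1 ≠ μ_2 (two-sample pooled-variance t-test, two-sided).
s_p² = [(18−1)·43.8² + (20−1)·43.4²]/(18+20−2) = 1900.03
t = (195 − 216)/√[1900.03·(1/18 + 1/20)] = -1.483
df = n₁ + n₂ − 2 = 36
Two-sided p-value ≈ 0.1468
Since p ≈ 0.1468 > α = 0.025, fail to reject H0; the data do not provide sufficient evidence against H0.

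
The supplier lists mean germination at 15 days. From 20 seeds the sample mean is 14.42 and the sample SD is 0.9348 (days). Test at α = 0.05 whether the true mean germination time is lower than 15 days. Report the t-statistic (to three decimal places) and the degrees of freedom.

t = -2.775, df = 19

H0: μ = 15; H1: μ < 15 (one-sample t-test, left-tailed).
t = (x̄ − μ₀)/(s/√n) = (14.42 − 15)/(0.9348/√20) = -2.775
df = n − 1 = 19
p-value = P(T ≤ -2.775) ≈ 0.0060
Since p ≈ 0.0060 < α = 0.05, reject H0; the evidence is statistically significant.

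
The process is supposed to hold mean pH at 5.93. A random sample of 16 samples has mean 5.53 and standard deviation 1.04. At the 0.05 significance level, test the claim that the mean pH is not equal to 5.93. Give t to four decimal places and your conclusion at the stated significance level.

t = -1.5385; fail to reject H0

H0: μ = 5.93; H1: μ ≠ 5.93 (one-sample t-test, two-sided).
t = (x̄ − μ₀)/(s/√n) = (5.53 − 5.93)/(1.04/√16) = -1.5385
df = n − 1 = 15
Two-sided p-value ≈ 0.145
Since p ≈ 0.145 > α = 0.05, fail to reject H0; the data do not provide sufficient evidence against H0.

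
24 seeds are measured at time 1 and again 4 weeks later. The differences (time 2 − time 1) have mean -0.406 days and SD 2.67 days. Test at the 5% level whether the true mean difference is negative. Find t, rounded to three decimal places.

-0.745

H0: μ_d = 0; H1: μ_d < 0 (paired t-test on the differences, left-tailed).
t = d̄/(s_d/√n) = -0.406/(2.67/√24) = -0.745
df = n − 1 = 23
p-value = P(T ≤ -0.745) ≈ 0.2319
Since p ≈ 0.2319 > α = 0.05, fail to reject H0; the evidence is not statistically significant.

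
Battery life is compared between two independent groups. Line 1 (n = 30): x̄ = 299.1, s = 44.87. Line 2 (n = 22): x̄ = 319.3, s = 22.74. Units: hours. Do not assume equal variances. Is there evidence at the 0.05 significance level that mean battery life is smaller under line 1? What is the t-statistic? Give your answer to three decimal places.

Let group 1 = line 1, group 2 = line 2. H0: μ_1 = μ_2; H1: μ_1 < μ_2 (Welch's two-sample t-test, left-tailed).
t = (x̄_1 − x̄_2)/√(s_1²/n_1 + s_2²/n_2) = (299.1 − 319.3)/√(44.87²/30 + 22.74²/22) = -2.122
Welch–Satterthwaite df ≈ 45.21
p-value = P(T ≤ -2.122) ≈ 0.0197
Since p ≈ 0.0197 < α = 0.05, reject H0; the data support H1.

-2.122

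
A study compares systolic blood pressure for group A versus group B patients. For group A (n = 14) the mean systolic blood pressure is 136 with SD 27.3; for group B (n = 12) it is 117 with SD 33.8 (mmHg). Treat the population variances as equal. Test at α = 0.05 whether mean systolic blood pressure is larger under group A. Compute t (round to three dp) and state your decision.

Let group 1 = group A, group 2 = group B. H0: μ_1 = μ_2; H1: μ_1 > μ_2 (two-sample pooled-variance t-test, right-tailed).
s_p² = [(14−1)·27.3² + (12−1)·33.8²]/(14+12−2) = 927.317
t = (136 − 117)/√[927.317·(1/14 + 1/12)] = 1.586
df = n₁ + n₂ − 2 = 24
p-value = P(T ≥ 1.586) ≈ 0.063
Since p ≈ 0.063 > α = 0.05, fail to reject H0; the data do not provide sufficient evidence against H0.

t = 1.586; fail to reject H0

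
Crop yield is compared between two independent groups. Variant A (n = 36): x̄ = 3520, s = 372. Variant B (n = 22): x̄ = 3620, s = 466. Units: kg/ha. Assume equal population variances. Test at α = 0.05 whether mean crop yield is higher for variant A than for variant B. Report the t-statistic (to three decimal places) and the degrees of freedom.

t = -0.902, df = 56

Let group 1 = variant A, group 2 = variant B. H0: μ_1 = μ_2; H1: μ_1 > μ_2 (two-sample pooled-variance t-test, right-tailed).
s_p² = [(36−1)·372² + (22−1)·466²]/(36+22−2) = 167924
t = (3520 − 3620)/√[167924·(1/36 + 1/22)] = -0.902
df = n₁ + n₂ − 2 = 56
p-value = P(T ≥ -0.902) ≈ 0.8145
Since p ≈ 0.8145 > α = 0.05, fail to reject H0; the evidence is not statistically significant.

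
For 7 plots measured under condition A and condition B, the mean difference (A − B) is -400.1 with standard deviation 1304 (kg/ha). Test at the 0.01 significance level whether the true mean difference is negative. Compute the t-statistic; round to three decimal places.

H0: μ_d = 0; H1: μ_d < 0 (paired t-test on the differences, left-tailed).
t = d̄/(s_d/√n) = -400.1/(1304/√7) = -0.812
df = n − 1 = 6
p-value = P(T ≤ -0.812) ≈ 0.2240
Since p ≈ 0.2240 > α = 0.01, fail to reject H0; the data do not provide sufficient evidence against H0.

-0.812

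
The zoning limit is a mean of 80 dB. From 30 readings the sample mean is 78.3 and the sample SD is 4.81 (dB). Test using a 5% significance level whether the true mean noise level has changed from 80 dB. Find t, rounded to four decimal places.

-1.9358

H0: μ = 80; H1: μ ≠ 80 (one-sample t-test, two-sided).
t = (x̄ − μ₀)/(s/√n) = (78.3 − 80)/(4.81/√30) = -1.9358
df = n − 1 = 29
Two-sided p-value ≈ 0.0627
Since p ≈ 0.0627 > α = 0.05, fail to reject H0; the data do not provide sufficient evidence against H0.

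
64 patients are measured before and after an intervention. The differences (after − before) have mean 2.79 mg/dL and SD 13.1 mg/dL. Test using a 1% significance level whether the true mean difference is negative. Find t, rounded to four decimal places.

H0: μ_d = 0; H1: μ_d < 0 (paired t-test on the differences, left-tailed).
t = d̄/(s_d/√n) = 2.79/(13.1/√64) = 1.7038
df = n − 1 = 63
p-value = P(T ≤ 1.7038) ≈ 0.953
Since p ≈ 0.953 > α = 0.01, fail to reject H0; the evidence is not statistically significant.

1.7038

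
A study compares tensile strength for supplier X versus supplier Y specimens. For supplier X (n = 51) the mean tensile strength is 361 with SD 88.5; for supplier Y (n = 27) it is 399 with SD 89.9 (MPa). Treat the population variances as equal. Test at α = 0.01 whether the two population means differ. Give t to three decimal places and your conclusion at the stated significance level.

t = -1.794; fail to reject H0

Let group 1 = supplier X, group 2 = supplier Y. H0: μ_1 = μ_2; H1: μ_1 ≠ μ_2 (two-sample pooled-variance t-test, two-sided).
s_p² = [(51−1)·88.5² + (27−1)·89.9²]/(51+27−2) = 7917.69
t = (361 − 399)/√[7917.69·(1/51 + 1/27)] = -1.794
df = n₁ + n₂ − 2 = 76
Two-sided p-value ≈ 0.0767
Since p ≈ 0.0767 > α = 0.01, fail to reject H0; the evidence is not statistically significant.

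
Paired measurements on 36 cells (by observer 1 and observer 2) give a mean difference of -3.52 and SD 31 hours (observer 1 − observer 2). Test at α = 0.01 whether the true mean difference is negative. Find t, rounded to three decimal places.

H0: μ_d = 0; H1: μ_d < 0 (paired t-test on the differences, left-tailed).
t = d̄/(s_d/√n) = -3.52/(31/√36) = -0.681
df = n − 1 = 35
p-value = P(T ≤ -0.681) ≈ 0.250
Since p ≈ 0.250 > α = 0.01, fail to reject H0; the data do not provide sufficient evidence against H0.

-0.681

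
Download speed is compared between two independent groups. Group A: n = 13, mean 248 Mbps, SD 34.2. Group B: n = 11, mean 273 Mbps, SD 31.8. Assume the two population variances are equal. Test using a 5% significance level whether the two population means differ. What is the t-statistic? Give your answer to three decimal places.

-1.842

Let group 1 = group A, group 2 = group B. H0: μ_1 = μ_2; H1: μ_1 ≠ μ_2 (two-sample pooled-variance t-test, two-sided).
s_p² = [(13−1)·34.2² + (11−1)·31.8²]/(13+11−2) = 1097.64
t = (248 − 273)/√[1097.64·(1/13 + 1/11)] = -1.842
df = n₁ + n₂ − 2 = 22
Two-sided p-value ≈ 0.079
Since p ≈ 0.079 > α = 0.05, fail to reject H0; the evidence is not statistically significant.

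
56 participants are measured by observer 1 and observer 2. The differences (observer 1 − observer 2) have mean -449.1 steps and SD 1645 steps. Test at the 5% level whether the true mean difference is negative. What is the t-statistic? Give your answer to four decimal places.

-2.0430

H0: μ_d = 0; H1: μ_d < 0 (paired t-test on the differences, left-tailed).
t = d̄/(s_d/√n) = -449.1/(1645/√56) = -2.0430
df = n − 1 = 55
p-value = P(T ≤ -2.0430) ≈ 0.0229
Since p ≈ 0.0229 < α = 0.05, reject H0; the evidence is statistically significant.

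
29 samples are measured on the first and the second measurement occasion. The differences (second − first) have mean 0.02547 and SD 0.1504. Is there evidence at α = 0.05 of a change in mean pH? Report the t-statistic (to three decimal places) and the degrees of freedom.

H0: μ_d = 0; H1: μ_d ≠ 0 (paired t-test on the differences, two-sided).
t = d̄/(s_d/√n) = 0.02547/(0.1504/√29) = 0.912
df = n − 1 = 28
Two-sided p-value ≈ 0.3696
Since p ≈ 0.3696 > α = 0.05, fail to reject H0; the evidence is not statistically significant.

t = 0.912, df = 28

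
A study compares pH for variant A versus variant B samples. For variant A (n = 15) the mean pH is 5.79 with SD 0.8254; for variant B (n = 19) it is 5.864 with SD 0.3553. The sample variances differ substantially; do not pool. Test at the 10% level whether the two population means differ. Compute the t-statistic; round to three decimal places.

-0.324

Let group 1 = variant A, group 2 = variant B. H0: μ_1 = μ_2; H1: μ_1 ≠ μ_2 (Welch's two-sample t-test, two-sided).
t = (x̄_1 − x̄_2)/√(s_1²/n_1 + s_2²/n_2) = (5.79 − 5.864)/√(0.8254²/15 + 0.3553²/19) = -0.324
Welch–Satterthwaite df ≈ 18.09
Two-sided p-value ≈ 0.7494
Since p ≈ 0.7494 > α = 0.1, fail to reject H0; the data do not provide sufficient evidence against H0.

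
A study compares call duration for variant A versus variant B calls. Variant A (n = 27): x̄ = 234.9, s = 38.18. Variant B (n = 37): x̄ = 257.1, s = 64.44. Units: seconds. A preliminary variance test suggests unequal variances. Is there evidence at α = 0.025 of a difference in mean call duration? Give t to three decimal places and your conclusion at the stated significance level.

Let group 1 = variant A, group 2 = variant B. H0: μ_1 = μ_2; H1: μ_1 ≠ μ_2 (Welch's two-sample t-test, two-sided).
t = (x̄_1 − x̄_2)/√(s_1²/n_1 + s_2²/n_2) = (234.9 − 257.1)/√(38.18²/27 + 64.44²/37) = -1.722
Welch–Satterthwaite df ≈ 59.80
Two-sided p-value ≈ 0.090
Since p ≈ 0.090 > α = 0.025, fail to reject H0; the data do not provide sufficient evidence against H0.

t = -1.722; fail to reject H0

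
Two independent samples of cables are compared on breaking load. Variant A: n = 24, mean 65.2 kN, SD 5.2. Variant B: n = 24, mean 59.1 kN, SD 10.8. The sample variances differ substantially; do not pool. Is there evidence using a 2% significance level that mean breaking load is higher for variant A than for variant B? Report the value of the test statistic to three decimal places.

2.493

Let group 1 = variant A, group 2 = variant B. H0: μ_1 = μ_2; H1: μ_1 > μ_2 (Welch's two-sample t-test, right-tailed).
t = (x̄_1 − x̄_2)/√(s_1²/n_1 + s_2²/n_2) = (65.2 − 59.1)/√(5.2²/24 + 10.8²/24) = 2.493
Welch–Satterthwaite df ≈ 33.12
p-value = P(T ≥ 2.493) ≈ 0.0089
Since p ≈ 0.0089 < α = 0.02, reject H0; the evidence is statistically significant.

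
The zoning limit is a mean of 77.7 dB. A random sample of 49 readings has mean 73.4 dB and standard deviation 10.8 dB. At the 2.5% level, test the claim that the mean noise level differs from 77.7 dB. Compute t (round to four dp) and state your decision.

H0: μ = 77.7; H1: μ ≠ 77.7 (one-sample t-test, two-sided).
t = (x̄ − μ₀)/(s/√n) = (73.4 − 77.7)/(10.8/√49) = -2.7870
df = n − 1 = 48
Two-sided p-value ≈ 0.0076
Since p ≈ 0.0076 < α = 0.025, reject H0; the evidence is statistically significant.

t = -2.7870; reject H0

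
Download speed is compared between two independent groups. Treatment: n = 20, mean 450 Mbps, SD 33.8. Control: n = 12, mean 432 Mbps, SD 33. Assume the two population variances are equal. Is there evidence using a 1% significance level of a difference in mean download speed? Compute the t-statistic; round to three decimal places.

Let group 1 = treatment, group 2 = control. H0: μ_1 = μ_2; H1: μ_1 ≠ μ_2 (two-sample pooled-variance t-test, two-sided).
s_p² = [(20−1)·33.8² + (12−1)·33²]/(20+12−2) = 1122.85
t = (450 − 432)/√[1122.85·(1/20 + 1/12)] = 1.471
df = n₁ + n₂ − 2 = 30
Two-sided p-value ≈ 0.152
Since p ≈ 0.152 > α = 0.01, fail to reject H0; the evidence is not statistically significant.

1.471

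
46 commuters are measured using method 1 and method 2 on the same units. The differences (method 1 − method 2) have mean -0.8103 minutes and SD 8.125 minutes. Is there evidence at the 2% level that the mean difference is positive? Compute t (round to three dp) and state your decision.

t = -0.676; fail to reject H0

H0: μ_d = 0; H1: μ_d > 0 (paired t-test on the differences, right-tailed).
t = d̄/(s_d/√n) = -0.8103/(8.125/√46) = -0.676
df = n − 1 = 45
p-value = P(T ≥ -0.676) ≈ 0.749
Since p ≈ 0.749 > α = 0.02, fail to reject H0; the data do not provide sufficient evidence against H0.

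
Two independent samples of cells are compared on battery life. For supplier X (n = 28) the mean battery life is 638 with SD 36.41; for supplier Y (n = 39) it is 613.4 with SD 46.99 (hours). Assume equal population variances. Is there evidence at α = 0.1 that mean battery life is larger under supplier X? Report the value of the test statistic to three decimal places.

2.314

Let group 1 = supplier X, group 2 = supplier Y. H0: μ_1 = μ_2; H1: μ_1 > μ_2 (two-sample pooled-variance t-test, right-tailed).
s_p² = [(28−1)·36.41² + (39−1)·46.99²]/(28+39−2) = 1841.54
t = (638 − 613.4)/√[1841.54·(1/28 + 1/39)] = 2.314
df = n₁ + n₂ − 2 = 65
p-value = P(T ≥ 2.314) ≈ 0.012
Since p ≈ 0.012 < α = 0.1, reject H0; the data support H1.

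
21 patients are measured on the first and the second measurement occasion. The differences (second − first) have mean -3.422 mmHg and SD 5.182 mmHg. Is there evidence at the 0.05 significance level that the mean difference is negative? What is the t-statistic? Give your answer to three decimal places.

H0: μ_d = 0; H1: μ_d < 0 (paired t-test on the differences, left-tailed).
t = d̄/(s_d/√n) = -3.422/(5.182/√21) = -3.026
df = n − 1 = 20
p-value = P(T ≤ -3.026) ≈ 0.0033
Since p ≈ 0.0033 < α = 0.05, reject H0; the data support H1.

-3.026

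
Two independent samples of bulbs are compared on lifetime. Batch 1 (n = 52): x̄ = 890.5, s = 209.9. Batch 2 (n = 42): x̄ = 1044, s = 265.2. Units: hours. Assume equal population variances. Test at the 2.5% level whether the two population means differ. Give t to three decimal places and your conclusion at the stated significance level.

t = -3.133; reject H0

Let group 1 = batch 1, group 2 = batch 2. H0: μ_1 = μ_2; H1: μ_1 ≠ μ_2 (two-sample pooled-variance t-test, two-sided).
s_p² = [(52−1)·209.9² + (42−1)·265.2²]/(52+42−2) = 55766.6
t = (890.5 − 1044)/√[55766.6·(1/52 + 1/42)] = -3.133
df = n₁ + n₂ − 2 = 92
Two-sided p-value ≈ 0.0023
Since p ≈ 0.0023 < α = 0.025, reject H0; the evidence is statistically significant.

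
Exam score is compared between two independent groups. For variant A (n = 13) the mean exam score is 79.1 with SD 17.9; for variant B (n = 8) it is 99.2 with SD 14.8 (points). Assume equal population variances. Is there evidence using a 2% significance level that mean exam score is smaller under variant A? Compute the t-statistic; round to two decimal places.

Let group 1 = variant A, group 2 = variant B. H0: μ_1 = μ_2; H1: μ_1 < μ_2 (two-sample pooled-variance t-test, left-tailed).
s_p² = [(13−1)·17.9² + (8−1)·14.8²]/(13+8−2) = 283.063
t = (79.1 − 99.2)/√[283.063·(1/13 + 1/8)] = -2.66
df = n₁ + n₂ − 2 = 19
p-value = P(T ≤ -2.66) ≈ 0.0078
Since p ≈ 0.0078 < α = 0.02, reject H0; the data support H1.

-2.66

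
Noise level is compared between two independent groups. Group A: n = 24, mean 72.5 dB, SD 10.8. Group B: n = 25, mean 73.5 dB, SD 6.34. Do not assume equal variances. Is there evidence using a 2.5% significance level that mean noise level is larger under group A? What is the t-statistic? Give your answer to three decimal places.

-0.393

Let group 1 = group A, group 2 = group B. H0: μ_1 = μ_2; H1: μ_1 > μ_2 (Welch's two-sample t-test, right-tailed).
t = (x̄_1 − x̄_2)/√(s_1²/n_1 + s_2²/n_2) = (72.5 − 73.5)/√(10.8²/24 + 6.34²/25) = -0.393
Welch–Satterthwaite df ≈ 36.87
p-value = P(T ≥ -0.393) ≈ 0.6518
Since p ≈ 0.6518 > α = 0.025, fail to reject H0; the data do not provide sufficient evidence against H0.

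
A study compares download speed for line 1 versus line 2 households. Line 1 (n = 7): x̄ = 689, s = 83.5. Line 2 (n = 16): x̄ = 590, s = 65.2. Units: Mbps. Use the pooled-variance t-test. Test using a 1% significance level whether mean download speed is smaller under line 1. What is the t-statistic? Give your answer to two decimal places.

3.08

Let group 1 = line 1, group 2 = line 2. H0: μ_1 = μ_2; H1: μ_1 < μ_2 (two-sample pooled-variance t-test, left-tailed).
s_p² = [(7−1)·83.5² + (16−1)·65.2²]/(7+16−2) = 5028.53
t = (689 − 590)/√[5028.53·(1/7 + 1/16)] = 3.08
df = n₁ + n₂ − 2 = 21
p-value = P(T ≤ 3.08) ≈ 0.9972
Since p ≈ 0.9972 > α = 0.01, fail to reject H0; the data do not provide sufficient evidence against H0.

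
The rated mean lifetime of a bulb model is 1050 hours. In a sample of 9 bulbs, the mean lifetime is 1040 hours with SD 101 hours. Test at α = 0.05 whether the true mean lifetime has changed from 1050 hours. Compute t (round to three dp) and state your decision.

t = -0.297; fail to reject H0

H0: μ = 1050; H1: μ ≠ 1050 (one-sample t-test, two-sided).
t = (x̄ − μ₀)/(s/√n) = (1040 − 1050)/(101/√9) = -0.297
df = n − 1 = 8
Two-sided p-value ≈ 0.774
Since p ≈ 0.774 > α = 0.05, fail to reject H0; the evidence is not statistically significant.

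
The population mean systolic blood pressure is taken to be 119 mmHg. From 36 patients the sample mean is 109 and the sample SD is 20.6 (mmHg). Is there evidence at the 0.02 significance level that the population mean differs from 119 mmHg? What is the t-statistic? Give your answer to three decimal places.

-2.913

H0: μ = 119; H1: μ ≠ 119 (one-sample t-test, two-sided).
t = (x̄ − μ₀)/(s/√n) = (109 − 119)/(20.6/√36) = -2.913
df = n − 1 = 35
Two-sided p-value ≈ 0.006
Since p ≈ 0.006 < α = 0.02, reject H0; the evidence is statistically significant.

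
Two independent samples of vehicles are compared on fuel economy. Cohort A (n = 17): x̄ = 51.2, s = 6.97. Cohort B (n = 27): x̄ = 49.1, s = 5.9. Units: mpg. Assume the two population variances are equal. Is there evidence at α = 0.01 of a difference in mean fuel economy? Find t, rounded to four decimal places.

Let group 1 = cohort A, group 2 = cohort B. H0: μ_1 = μ_2; H1: μ_1 ≠ μ_2 (two-sample pooled-variance t-test, two-sided).
s_p² = [(17−1)·6.97² + (27−1)·5.9²]/(17+27−2) = 40.0561
t = (51.2 − 49.1)/√[40.0561·(1/17 + 1/27)] = 1.0717
df = n₁ + n₂ − 2 = 42
Two-sided p-value ≈ 0.2900
Since p ≈ 0.2900 > α = 0.01, fail to reject H0; the data do not provide sufficient evidence against H0.

1.0717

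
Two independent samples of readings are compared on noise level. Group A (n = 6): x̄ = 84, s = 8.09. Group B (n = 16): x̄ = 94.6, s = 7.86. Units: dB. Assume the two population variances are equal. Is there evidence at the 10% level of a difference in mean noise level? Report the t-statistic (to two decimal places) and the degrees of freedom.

t = -2.80, df = 20

Let group 1 = group A, group 2 = group B. H0: μ_1 = μ_2; H1: μ_1 ≠ μ_2 (two-sample pooled-variance t-test, two-sided).
s_p² = [(6−1)·8.09² + (16−1)·7.86²]/(6+16−2) = 62.6967
t = (84 − 94.6)/√[62.6967·(1/6 + 1/16)] = -2.80
df = n₁ + n₂ − 2 = 20
Two-sided p-value ≈ 0.0111
Since p ≈ 0.0111 < α = 0.1, reject H0; the data support H1.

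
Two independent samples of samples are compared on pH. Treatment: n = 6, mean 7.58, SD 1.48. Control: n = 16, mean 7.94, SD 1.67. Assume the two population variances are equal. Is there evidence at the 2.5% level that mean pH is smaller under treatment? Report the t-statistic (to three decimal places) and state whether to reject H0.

Let group 1 = treatment, group 2 = control. H0: μ_1 = μ_2; H1: μ_1 < μ_2 (two-sample pooled-variance t-test, left-tailed).
s_p² = [(6−1)·1.48² + (16−1)·1.67²]/(6+16−2) = 2.63928
t = (7.58 − 7.94)/√[2.63928·(1/6 + 1/16)] = -0.463
df = n₁ + n₂ − 2 = 20
p-value = P(T ≤ -0.463) ≈ 0.324
Since p ≈ 0.324 > α = 0.025, fail to reject H0; the evidence is not statistically significant.

t = -0.463; fail to reject H0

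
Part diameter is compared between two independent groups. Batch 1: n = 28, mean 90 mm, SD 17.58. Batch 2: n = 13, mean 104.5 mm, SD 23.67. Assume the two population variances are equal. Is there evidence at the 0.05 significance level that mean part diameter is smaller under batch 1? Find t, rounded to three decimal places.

-2.198

Let group 1 = batch 1, group 2 = batch 2. H0: μ_1 = μ_2; H1: μ_1 < μ_2 (two-sample pooled-variance t-test, left-tailed).
s_p² = [(28−1)·17.58² + (13−1)·23.67²]/(28+13−2) = 386.353
t = (90 − 104.5)/√[386.353·(1/28 + 1/13)] = -2.198
df = n₁ + n₂ − 2 = 39
p-value = P(T ≤ -2.198) ≈ 0.0170
Since p ≈ 0.0170 < α = 0.05, reject H0; the evidence is statistically significant.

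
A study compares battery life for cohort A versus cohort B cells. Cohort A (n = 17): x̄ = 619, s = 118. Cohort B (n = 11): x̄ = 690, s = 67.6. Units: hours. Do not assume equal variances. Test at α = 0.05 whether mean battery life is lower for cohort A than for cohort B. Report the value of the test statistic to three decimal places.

-2.021

Let group 1 = cohort A, group 2 = cohort B. H0: μ_1 = μ_2; H1: μ_1 < μ_2 (Welch's two-sample t-test, left-tailed).
t = (x̄_1 − x̄_2)/√(s_1²/n_1 + s_2²/n_2) = (619 − 690)/√(118²/17 + 67.6²/11) = -2.021
Welch–Satterthwaite df ≈ 25.75
p-value = P(T ≤ -2.021) ≈ 0.0269
Since p ≈ 0.0269 < α = 0.05, reject H0; the data support H1.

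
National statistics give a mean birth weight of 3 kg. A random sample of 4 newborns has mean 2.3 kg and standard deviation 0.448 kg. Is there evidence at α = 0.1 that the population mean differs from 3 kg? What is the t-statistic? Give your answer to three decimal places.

-3.125

H0: μ = 3; H1: μ ≠ 3 (one-sample t-test, two-sided).
t = (x̄ − μ₀)/(s/√n) = (2.3 − 3)/(0.448/√4) = -3.125
df = n − 1 = 3
Two-sided p-value ≈ 0.052
Since p ≈ 0.052 < α = 0.1, reject H0; the evidence is statistically significant.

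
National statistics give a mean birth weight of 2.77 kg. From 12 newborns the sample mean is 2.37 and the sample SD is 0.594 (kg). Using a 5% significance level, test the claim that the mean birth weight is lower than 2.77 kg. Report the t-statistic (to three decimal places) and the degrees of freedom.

H0: μ = 2.77; H1: μ < 2.77 (one-sample t-test, left-tailed).
t = (x̄ − μ₀)/(s/√n) = (2.37 − 2.77)/(0.594/√12) = -2.333
df = n − 1 = 11
p-value = P(T ≤ -2.333) ≈ 0.020
Since p ≈ 0.020 < α = 0.05, reject H0; the data support H1.

t = -2.333, df = 11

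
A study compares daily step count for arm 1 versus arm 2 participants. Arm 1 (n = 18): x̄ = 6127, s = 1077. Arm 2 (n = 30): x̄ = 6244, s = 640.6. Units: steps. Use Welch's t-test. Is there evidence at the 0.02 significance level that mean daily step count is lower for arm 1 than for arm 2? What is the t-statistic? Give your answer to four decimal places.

-0.4186

Let group 1 = arm 1, group 2 = arm 2. H0: μ_1 = μ_2; H1: μ_1 < μ_2 (Welch's two-sample t-test, left-tailed).
t = (x̄_1 − x̄_2)/√(s_1²/n_1 + s_2²/n_2) = (6127 − 6244)/√(1077²/18 + 640.6²/30) = -0.4186
Welch–Satterthwaite df ≈ 24.34
p-value = P(T ≤ -0.4186) ≈ 0.3396
Since p ≈ 0.3396 > α = 0.02, fail to reject H0; the data do not provide sufficient evidence against H0.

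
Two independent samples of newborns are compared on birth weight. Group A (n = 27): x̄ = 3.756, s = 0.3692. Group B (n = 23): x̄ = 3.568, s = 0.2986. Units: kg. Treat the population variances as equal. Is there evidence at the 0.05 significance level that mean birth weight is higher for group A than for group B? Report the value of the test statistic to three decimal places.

Let group 1 = group A, group 2 = group B. H0: μ_1 = μ_2; H1: μ_1 > μ_2 (two-sample pooled-variance t-test, right-tailed).
s_p² = [(27−1)·0.3692² + (23−1)·0.2986²]/(27+23−2) = 0.1147
t = (3.756 − 3.568)/√[0.1147·(1/27 + 1/23)] = 1.956
df = n₁ + n₂ − 2 = 48
p-value = P(T ≥ 1.956) ≈ 0.028
Since p ≈ 0.028 < α = 0.05, reject H0; the evidence is statistically significant.

1.956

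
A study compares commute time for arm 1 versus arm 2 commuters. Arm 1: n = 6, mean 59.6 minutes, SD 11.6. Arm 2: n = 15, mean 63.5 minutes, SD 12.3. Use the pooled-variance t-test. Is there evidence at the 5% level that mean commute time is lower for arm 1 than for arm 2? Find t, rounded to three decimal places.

Let group 1 = arm 1, group 2 = arm 2. H0: μ_1 = μ_2; H1: μ_1 < μ_2 (two-sample pooled-variance t-test, left-tailed).
s_p² = [(6−1)·11.6² + (15−1)·12.3²]/(6+15−2) = 146.887
t = (59.6 − 63.5)/√[146.887·(1/6 + 1/15)] = -0.666
df = n₁ + n₂ − 2 = 19
p-value = P(T ≤ -0.666) ≈ 0.2567
Since p ≈ 0.2567 > α = 0.05, fail to reject H0; the data do not provide sufficient evidence against H0.

-0.666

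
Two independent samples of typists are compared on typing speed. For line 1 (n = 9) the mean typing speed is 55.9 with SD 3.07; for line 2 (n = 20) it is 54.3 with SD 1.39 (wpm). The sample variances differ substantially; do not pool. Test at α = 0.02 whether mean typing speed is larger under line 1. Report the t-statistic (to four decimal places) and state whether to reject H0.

t = 1.4960; fail to reject H0

Let group 1 = line 1, group 2 = line 2. H0: μ_1 = μ_2; H1: μ_1 > μ_2 (Welch's two-sample t-test, right-tailed).
t = (x̄_1 − x̄_2)/√(s_1²/n_1 + s_2²/n_2) = (55.9 − 54.3)/√(3.07²/9 + 1.39²/20) = 1.4960
Welch–Satterthwaite df ≈ 9.51
p-value = P(T ≥ 1.4960) ≈ 0.084
Since p ≈ 0.084 > α = 0.02, fail to reject H0; the evidence is not statistically significant.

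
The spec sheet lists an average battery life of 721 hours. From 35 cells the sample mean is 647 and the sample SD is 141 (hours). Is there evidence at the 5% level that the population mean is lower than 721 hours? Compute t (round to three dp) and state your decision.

t = -3.105; reject H0

H0: μ = 721; H1: μ < 721 (one-sample t-test, left-tailed).
t = (x̄ − μ₀)/(s/√n) = (647 − 721)/(141/√35) = -3.105
df = n − 1 = 34
p-value = P(T ≤ -3.105) ≈ 0.0019
Since p ≈ 0.0019 < α = 0.05, reject H0; the data support H1.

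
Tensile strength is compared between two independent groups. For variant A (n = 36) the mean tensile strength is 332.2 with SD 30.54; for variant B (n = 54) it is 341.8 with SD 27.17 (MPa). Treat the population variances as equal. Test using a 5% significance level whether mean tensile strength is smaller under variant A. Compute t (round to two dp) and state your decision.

t = -1.56; fail to reject H0

Let group 1 = variant A, group 2 = variant B. H0: μ_1 = μ_2; H1: μ_1 < μ_2 (two-sample pooled-variance t-test, left-tailed).
s_p² = [(36−1)·30.54² + (54−1)·27.17²]/(36+54−2) = 815.56
t = (332.2 − 341.8)/√[815.56·(1/36 + 1/54)] = -1.56
df = n₁ + n₂ − 2 = 88
p-value = P(T ≤ -1.56) ≈ 0.061
Since p ≈ 0.061 > α = 0.05, fail to reject H0; the data do not provide sufficient evidence against H0.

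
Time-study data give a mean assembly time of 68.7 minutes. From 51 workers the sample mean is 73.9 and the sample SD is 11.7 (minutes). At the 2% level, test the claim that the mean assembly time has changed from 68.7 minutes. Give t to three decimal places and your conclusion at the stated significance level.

t = 3.174; reject H0

H0: μ = 68.7; H1: μ ≠ 68.7 (one-sample t-test, two-sided).
t = (x̄ − μ₀)/(s/√n) = (73.9 − 68.7)/(11.7/√51) = 3.174
df = n − 1 = 50
Two-sided p-value ≈ 0.003
Since p ≈ 0.003 < α = 0.02, reject H0; the data support H1.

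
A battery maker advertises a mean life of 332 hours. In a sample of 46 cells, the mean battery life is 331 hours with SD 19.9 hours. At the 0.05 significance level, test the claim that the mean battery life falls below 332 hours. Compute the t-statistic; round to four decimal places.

-0.3408

H0: μ = 332; H1: μ < 332 (one-sample t-test, left-tailed).
t = (x̄ − μ₀)/(s/√n) = (331 − 332)/(19.9/√46) = -0.3408
df = n − 1 = 45
p-value = P(T ≤ -0.3408) ≈ 0.367
Since p ≈ 0.367 > α = 0.05, fail to reject H0; the data do not provide sufficient evidence against H0.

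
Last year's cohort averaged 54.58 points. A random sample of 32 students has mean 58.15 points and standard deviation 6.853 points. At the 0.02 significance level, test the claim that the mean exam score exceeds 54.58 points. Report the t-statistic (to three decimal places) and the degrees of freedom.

t = 2.947, df = 31

H0: μ = 54.58; H1: μ > 54.58 (one-sample t-test, right-tailed).
t = (x̄ − μ₀)/(s/√n) = (58.15 − 54.58)/(6.853/√32) = 2.947
df = n − 1 = 31
p-value = P(T ≥ 2.947) ≈ 0.0030
Since p ≈ 0.0030 < α = 0.02, reject H0; the data support H1.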